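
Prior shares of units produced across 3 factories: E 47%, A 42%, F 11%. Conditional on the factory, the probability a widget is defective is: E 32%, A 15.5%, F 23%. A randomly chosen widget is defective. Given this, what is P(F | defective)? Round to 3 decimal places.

0.105

Unnormalized posteriors (prior × likelihood):
  E: 0.47 × 0.32 = 0.1504
  A: 0.42 × 0.155 = 0.0651
  F: 0.11 × 0.23 = 0.0253
Normalizing constant = 0.2408.
P(F | evidence) = 0.0253 / 0.2408 ≈ 0.105.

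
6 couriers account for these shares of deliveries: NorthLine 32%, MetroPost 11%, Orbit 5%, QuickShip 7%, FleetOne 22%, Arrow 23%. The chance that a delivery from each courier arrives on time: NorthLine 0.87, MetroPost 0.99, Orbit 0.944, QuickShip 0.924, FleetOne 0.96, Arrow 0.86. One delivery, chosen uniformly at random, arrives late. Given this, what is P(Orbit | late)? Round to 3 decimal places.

0.030

Taking complements, P(late | each) = NorthLine 0.13, MetroPost 0.01, Orbit 0.056, QuickShip 0.076, FleetOne 0.04, Arrow 0.14.
Prior × likelihood for each hypothesis:
  NorthLine: 0.32 × 0.13 = 0.0416
  MetroPost: 0.11 × 0.01 = 0.0011
  Orbit: 0.05 × 0.056 = 0.0028
  QuickShip: 0.07 × 0.076 = 0.00532
  FleetOne: 0.22 × 0.04 = 0.0088
  Arrow: 0.23 × 0.14 = 0.0322
Normalizing constant = 0.09182.
P(Orbit | evidence) = 0.0028 / 0.09182 ≈ 0.030.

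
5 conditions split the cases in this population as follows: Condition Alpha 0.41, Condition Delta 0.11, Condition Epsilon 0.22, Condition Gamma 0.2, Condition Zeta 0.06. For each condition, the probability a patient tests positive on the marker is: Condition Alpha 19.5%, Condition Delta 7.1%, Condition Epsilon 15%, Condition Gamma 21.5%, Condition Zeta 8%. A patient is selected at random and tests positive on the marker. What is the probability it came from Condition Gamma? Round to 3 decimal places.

Unnormalized posteriors (prior × likelihood):
  Condition Alpha: 0.41 × 0.195 = 0.07995
  Condition Delta: 0.11 × 0.071 = 0.00781
  Condition Epsilon: 0.22 × 0.15 = 0.033
  Condition Gamma: 0.2 × 0.215 = 0.043
  Condition Zeta: 0.06 × 0.08 = 0.0048
Total = 0.16856.
P(Condition Gamma | evidence) = 0.043 / 0.16856 ≈ 0.255.

0.255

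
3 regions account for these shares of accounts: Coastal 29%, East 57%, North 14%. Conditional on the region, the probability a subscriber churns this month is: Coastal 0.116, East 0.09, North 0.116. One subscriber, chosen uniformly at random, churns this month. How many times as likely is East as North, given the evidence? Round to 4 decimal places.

Prior × likelihood for each hypothesis:
  Coastal: 0.29 × 0.116 = 0.03364
  East: 0.57 × 0.09 = 0.0513
  North: 0.14 × 0.116 = 0.01624
Total = 0.10118.
The ratio is 0.0513 / 0.01624 (the normalizer cancels) = 3.1589.

3.1589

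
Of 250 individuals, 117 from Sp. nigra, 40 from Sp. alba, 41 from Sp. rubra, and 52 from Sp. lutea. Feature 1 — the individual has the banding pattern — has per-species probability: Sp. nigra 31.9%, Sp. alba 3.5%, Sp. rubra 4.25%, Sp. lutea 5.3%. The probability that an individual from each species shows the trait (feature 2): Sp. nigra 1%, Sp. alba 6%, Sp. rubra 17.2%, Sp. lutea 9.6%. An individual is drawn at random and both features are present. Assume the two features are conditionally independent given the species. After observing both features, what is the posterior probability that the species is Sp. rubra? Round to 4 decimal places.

Unnormalized posteriors (prior × likelihood):
  Sp. nigra: 0.468 × 0.319 × 0.01 = 0.00149292
  Sp. alba: 0.16 × 0.035 × 0.06 = 0.000336
  Sp. rubra: 0.164 × 0.0425 × 0.172 = 0.00119884
  Sp. lutea: 0.208 × 0.053 × 0.096 = 0.001058304
Total = 0.004086064.
P(Sp. rubra | evidence) = 0.00119884 / 0.004086064 ≈ 0.2934.

0.2934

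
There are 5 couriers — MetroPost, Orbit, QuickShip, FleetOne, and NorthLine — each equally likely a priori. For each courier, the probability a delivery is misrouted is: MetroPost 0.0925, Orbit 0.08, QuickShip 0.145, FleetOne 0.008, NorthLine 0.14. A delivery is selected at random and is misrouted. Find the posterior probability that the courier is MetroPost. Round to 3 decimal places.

0.199

Since the prior is uniform, the posterior is proportional to the likelihood:
  MetroPost: 0.0925
  Orbit: 0.08
  QuickShip: 0.145
  FleetOne: 0.008
  NorthLine: 0.14
Sum = 0.4655.
P(MetroPost | evidence) = 0.0925 / 0.4655 ≈ 0.199.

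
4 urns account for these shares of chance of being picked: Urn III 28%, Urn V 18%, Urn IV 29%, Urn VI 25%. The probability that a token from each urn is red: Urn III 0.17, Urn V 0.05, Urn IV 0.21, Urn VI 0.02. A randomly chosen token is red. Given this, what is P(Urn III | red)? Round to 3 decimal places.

Unnormalized posteriors (prior × likelihood):
  Urn III: 0.28 × 0.17 = 0.0476
  Urn V: 0.18 × 0.05 = 0.009
  Urn IV: 0.29 × 0.21 = 0.0609
  Urn VI: 0.25 × 0.02 = 0.005
Sum = 0.1225.
P(Urn III | evidence) = 0.0476 / 0.1225 ≈ 0.389.

0.389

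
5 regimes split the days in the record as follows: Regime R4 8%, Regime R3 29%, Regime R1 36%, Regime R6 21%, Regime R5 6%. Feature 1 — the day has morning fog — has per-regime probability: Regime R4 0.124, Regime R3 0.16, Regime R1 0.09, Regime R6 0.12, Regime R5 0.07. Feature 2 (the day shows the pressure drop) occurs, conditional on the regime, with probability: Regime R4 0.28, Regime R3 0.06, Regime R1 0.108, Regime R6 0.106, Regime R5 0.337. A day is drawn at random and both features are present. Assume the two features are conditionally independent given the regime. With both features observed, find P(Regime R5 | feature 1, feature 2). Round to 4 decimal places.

0.1077

Compute prior × likelihood for every hypothesis:
  Regime R4: 0.08 × 0.124 × 0.28 = 0.0027776
  Regime R3: 0.29 × 0.16 × 0.06 = 0.002784
  Regime R1: 0.36 × 0.09 × 0.108 = 0.0034992
  Regime R6: 0.21 × 0.12 × 0.106 = 0.0026712
  Regime R5: 0.06 × 0.07 × 0.337 = 0.0014154
Normalizing constant = 0.0131474.
P(Regime R5 | evidence) = 0.0014154 / 0.0131474 ≈ 0.1077.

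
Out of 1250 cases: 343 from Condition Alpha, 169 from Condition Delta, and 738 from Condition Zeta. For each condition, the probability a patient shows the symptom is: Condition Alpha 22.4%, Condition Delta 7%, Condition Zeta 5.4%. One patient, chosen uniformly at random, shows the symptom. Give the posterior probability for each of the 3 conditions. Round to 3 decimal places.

Condition Alpha 0.598, Condition Delta 0.092, Condition Zeta 0.310

Prior × likelihood for each hypothesis:
  Condition Alpha: 0.2744 × 0.224 = 0.0614656
  Condition Delta: 0.1352 × 0.07 = 0.009464
  Condition Zeta: 0.5904 × 0.054 = 0.0318816
Normalizing constant = 0.1028112.
P(Condition Alpha | symptomatic) = 0.0614656/0.1028112 ≈ 0.598
P(Condition Delta | symptomatic) = 0.009464/0.1028112 ≈ 0.092
P(Condition Zeta | symptomatic) = 0.0318816/0.1028112 ≈ 0.310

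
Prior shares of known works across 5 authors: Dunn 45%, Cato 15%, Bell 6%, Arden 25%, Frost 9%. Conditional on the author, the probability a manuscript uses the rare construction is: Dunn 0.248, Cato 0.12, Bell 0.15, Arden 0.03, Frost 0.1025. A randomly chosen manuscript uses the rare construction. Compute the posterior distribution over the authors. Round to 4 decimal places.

By Bayes' rule, posterior ∝ prior × likelihood:
  Dunn: 0.45 × 0.248 = 0.1116
  Cato: 0.15 × 0.12 = 0.018
  Bell: 0.06 × 0.15 = 0.009
  Arden: 0.25 × 0.03 = 0.0075
  Frost: 0.09 × 0.1025 = 0.009225
Sum = 0.155325.
P(Dunn | rare-form) = 0.1116/0.155325 ≈ 0.7185
P(Cato | rare-form) = 0.018/0.155325 ≈ 0.1159
P(Bell | rare-form) = 0.009/0.155325 ≈ 0.0579
P(Arden | rare-form) = 0.0075/0.155325 ≈ 0.0483
P(Frost | rare-form) = 0.009225/0.155325 ≈ 0.0594
(Check: 0.7185+0.1159+0.0579+0.0483+0.0594 = 1.0000.)

Dunn 0.7185, Cato 0.1159, Bell 0.0579, Arden 0.0483, Frost 0.0594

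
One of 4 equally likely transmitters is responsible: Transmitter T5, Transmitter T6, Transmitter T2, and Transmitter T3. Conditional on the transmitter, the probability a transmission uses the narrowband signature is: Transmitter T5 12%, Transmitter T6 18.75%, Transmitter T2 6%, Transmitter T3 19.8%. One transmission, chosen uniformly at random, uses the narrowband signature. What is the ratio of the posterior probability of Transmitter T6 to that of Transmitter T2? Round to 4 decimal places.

With a uniform prior (1/4 each), posterior ∝ likelihood:
  Transmitter T5: 0.12
  Transmitter T6: 0.1875
  Transmitter T2: 0.06
  Transmitter T3: 0.198
Sum = 0.5655.
The ratio is 0.1875 / 0.06 (the normalizer cancels) = 3.1250.

3.1250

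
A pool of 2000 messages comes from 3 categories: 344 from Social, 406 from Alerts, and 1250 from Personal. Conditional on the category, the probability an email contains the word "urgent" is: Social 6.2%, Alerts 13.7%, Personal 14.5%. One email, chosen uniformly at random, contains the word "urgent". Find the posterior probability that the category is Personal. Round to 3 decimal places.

Prior × likelihood for each hypothesis:
  Social: 0.172 × 0.062 = 0.010664
  Alerts: 0.203 × 0.137 = 0.027811
  Personal: 0.625 × 0.145 = 0.090625
Normalizing constant = 0.1291.
P(Personal | evidence) = 0.090625 / 0.1291 ≈ 0.702.

0.702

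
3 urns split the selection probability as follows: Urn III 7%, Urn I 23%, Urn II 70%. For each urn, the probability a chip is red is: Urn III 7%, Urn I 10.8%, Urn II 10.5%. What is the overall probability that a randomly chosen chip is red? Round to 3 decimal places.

0.103

Compute prior × likelihood for every hypothesis:
  Urn III: 0.07 × 0.07 = 0.0049
  Urn I: 0.23 × 0.108 = 0.02484
  Urn II: 0.7 × 0.105 = 0.0735
P(red) = 0.0049 + 0.02484 + 0.0735 = 0.10324 → 0.103.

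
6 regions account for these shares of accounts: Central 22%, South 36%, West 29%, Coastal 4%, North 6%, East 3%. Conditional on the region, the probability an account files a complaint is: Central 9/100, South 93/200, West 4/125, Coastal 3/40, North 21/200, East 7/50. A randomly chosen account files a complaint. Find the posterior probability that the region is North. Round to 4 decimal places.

0.0300

Unnormalized posteriors (prior × likelihood):
  Central: 0.22 × 0.09 = 0.0198
  South: 0.36 × 0.465 = 0.1674
  West: 0.29 × 0.032 = 0.00928
  Coastal: 0.04 × 0.075 = 0.003
  North: 0.06 × 0.105 = 0.0063
  East: 0.03 × 0.14 = 0.0042
Normalizing constant = 0.20998.
P(North | evidence) = 0.0063 / 0.20998 ≈ 0.0300.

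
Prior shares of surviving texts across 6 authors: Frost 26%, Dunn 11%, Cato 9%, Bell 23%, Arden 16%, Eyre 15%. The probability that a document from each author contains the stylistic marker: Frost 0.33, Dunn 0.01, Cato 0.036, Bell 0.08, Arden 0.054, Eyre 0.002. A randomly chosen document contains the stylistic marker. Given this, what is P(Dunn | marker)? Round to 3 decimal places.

0.009

Compute prior × likelihood for every hypothesis:
  Frost: 0.26 × 0.33 = 0.0858
  Dunn: 0.11 × 0.01 = 0.0011
  Cato: 0.09 × 0.036 = 0.00324
  Bell: 0.23 × 0.08 = 0.0184
  Arden: 0.16 × 0.054 = 0.00864
  Eyre: 0.15 × 0.002 = 0.0003
Total = 0.11748.
P(Dunn | evidence) = 0.0011 / 0.11748 ≈ 0.009.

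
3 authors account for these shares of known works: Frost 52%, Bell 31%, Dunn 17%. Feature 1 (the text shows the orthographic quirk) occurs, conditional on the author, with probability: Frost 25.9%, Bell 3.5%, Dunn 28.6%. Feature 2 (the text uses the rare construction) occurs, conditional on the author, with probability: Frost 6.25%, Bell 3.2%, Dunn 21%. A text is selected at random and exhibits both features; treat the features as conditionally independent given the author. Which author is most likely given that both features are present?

Prior × likelihood for each hypothesis:
  Frost: 0.52 × 0.259 × 0.0625 = 0.0084175
  Bell: 0.31 × 0.035 × 0.032 = 0.0003472
  Dunn: 0.17 × 0.286 × 0.21 = 0.0102102
Normalizing constant = 0.0189749.
Largest term belongs to Dunn, so Dunn is most probable.

Dunn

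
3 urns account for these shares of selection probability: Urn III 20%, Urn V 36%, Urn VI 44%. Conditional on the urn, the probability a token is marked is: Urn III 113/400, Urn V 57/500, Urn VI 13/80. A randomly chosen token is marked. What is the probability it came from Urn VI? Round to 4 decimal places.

Unnormalized posteriors (prior × likelihood):
  Urn III: 0.2 × 0.2825 = 0.0565
  Urn V: 0.36 × 0.114 = 0.04104
  Urn VI: 0.44 × 0.1625 = 0.0715
Normalizing constant = 0.16904.
P(Urn VI | evidence) = 0.0715 / 0.16904 ≈ 0.4230.

0.4230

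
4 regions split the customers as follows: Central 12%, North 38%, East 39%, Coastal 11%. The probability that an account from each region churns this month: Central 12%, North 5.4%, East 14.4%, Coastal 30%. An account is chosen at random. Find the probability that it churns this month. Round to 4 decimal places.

0.1241

Unnormalized posteriors (prior × likelihood):
  Central: 0.12 × 0.12 = 0.0144
  North: 0.38 × 0.054 = 0.02052
  East: 0.39 × 0.144 = 0.05616
  Coastal: 0.11 × 0.3 = 0.033
P(churn) = 0.0144 + 0.02052 + 0.05616 + 0.033 = 0.12408 → 0.1241.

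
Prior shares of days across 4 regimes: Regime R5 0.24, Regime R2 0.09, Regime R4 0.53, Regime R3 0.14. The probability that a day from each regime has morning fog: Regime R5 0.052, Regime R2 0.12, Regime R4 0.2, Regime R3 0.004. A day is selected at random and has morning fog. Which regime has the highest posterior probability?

Regime R4

Unnormalized posteriors (prior × likelihood):
  Regime R5: 0.24 × 0.052 = 0.01248
  Regime R2: 0.09 × 0.12 = 0.0108
  Regime R4: 0.53 × 0.2 = 0.106
  Regime R3: 0.14 × 0.004 = 0.00056
Total = 0.12984.
Largest term belongs to Regime R4, so Regime R4 is most probable.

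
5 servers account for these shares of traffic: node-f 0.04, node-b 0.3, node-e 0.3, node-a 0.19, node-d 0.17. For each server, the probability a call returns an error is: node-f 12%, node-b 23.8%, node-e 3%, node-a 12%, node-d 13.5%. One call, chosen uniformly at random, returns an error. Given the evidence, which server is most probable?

node-b

Compute prior × likelihood for every hypothesis:
  node-f: 0.04 × 0.12 = 0.0048
  node-b: 0.3 × 0.238 = 0.0714
  node-e: 0.3 × 0.03 = 0.009
  node-a: 0.19 × 0.12 = 0.0228
  node-d: 0.17 × 0.135 = 0.02295
Total = 0.13095.
Largest term belongs to node-b, so node-b is most probable.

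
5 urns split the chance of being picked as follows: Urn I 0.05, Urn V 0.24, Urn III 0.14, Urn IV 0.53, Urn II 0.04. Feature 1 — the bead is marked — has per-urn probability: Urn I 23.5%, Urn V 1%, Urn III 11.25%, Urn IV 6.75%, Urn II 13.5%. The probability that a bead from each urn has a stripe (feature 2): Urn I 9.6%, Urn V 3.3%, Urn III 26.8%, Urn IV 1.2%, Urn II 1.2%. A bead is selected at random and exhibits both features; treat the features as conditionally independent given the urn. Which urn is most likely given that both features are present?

Unnormalized posteriors (prior × likelihood):
  Urn I: 0.05 × 0.235 × 0.096 = 0.001128
  Urn V: 0.24 × 0.01 × 0.033 = 0.0000792
  Urn III: 0.14 × 0.1125 × 0.268 = 0.004221
  Urn IV: 0.53 × 0.0675 × 0.012 = 0.0004293
  Urn II: 0.04 × 0.135 × 0.012 = 0.0000648
Normalizing constant = 0.0059223.
Largest term belongs to Urn III, so Urn III is most probable.

Urn III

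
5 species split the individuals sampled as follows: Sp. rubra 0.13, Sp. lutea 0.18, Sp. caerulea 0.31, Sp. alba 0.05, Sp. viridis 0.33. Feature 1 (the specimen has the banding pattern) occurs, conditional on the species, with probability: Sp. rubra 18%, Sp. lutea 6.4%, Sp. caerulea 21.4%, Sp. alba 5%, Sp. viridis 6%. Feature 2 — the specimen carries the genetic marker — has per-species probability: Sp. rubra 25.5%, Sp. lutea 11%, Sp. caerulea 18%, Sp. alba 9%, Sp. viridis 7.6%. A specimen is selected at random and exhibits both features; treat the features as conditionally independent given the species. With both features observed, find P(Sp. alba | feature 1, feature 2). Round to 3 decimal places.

0.011

Compute prior × likelihood for every hypothesis:
  Sp. rubra: 0.13 × 0.18 × 0.255 = 0.005967
  Sp. lutea: 0.18 × 0.064 × 0.11 = 0.0012672
  Sp. caerulea: 0.31 × 0.214 × 0.18 = 0.0119412
  Sp. alba: 0.05 × 0.05 × 0.09 = 0.000225
  Sp. viridis: 0.33 × 0.06 × 0.076 = 0.0015048
Sum = 0.0209052.
P(Sp. alba | evidence) = 0.000225 / 0.0209052 ≈ 0.011.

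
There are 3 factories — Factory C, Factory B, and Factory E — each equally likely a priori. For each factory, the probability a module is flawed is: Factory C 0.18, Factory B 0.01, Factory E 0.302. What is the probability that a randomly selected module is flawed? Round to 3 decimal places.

Since the prior is uniform, the posterior is proportional to the likelihood:
  Factory C: 0.18
  Factory B: 0.01
  Factory E: 0.302
P(flawed) = (1/3) × (0.18 + 0.01 + 0.302) = 0.492/3 ≈ 0.164.

0.164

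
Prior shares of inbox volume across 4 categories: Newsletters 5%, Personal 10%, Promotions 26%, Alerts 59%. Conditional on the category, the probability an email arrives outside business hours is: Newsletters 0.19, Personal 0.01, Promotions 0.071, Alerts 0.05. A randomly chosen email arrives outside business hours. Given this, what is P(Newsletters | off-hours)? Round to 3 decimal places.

0.163

Compute prior × likelihood for every hypothesis:
  Newsletters: 0.05 × 0.19 = 0.0095
  Personal: 0.1 × 0.01 = 0.001
  Promotions: 0.26 × 0.071 = 0.01846
  Alerts: 0.59 × 0.05 = 0.0295
Sum = 0.05846.
P(Newsletters | evidence) = 0.0095 / 0.05846 ≈ 0.163.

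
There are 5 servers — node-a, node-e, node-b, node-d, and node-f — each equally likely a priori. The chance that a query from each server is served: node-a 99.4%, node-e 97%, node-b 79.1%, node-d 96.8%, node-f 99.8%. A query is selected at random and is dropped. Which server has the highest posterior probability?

node-b

Taking complements, P(dropped | each) = node-a 0.006, node-e 0.03, node-b 0.209, node-d 0.032, node-f 0.002.
Since the prior is uniform, the posterior is proportional to the likelihood:
  node-a: 0.006
  node-e: 0.03
  node-b: 0.209
  node-d: 0.032
  node-f: 0.002
Total = 0.279.
Largest term belongs to node-b, so node-b is most probable.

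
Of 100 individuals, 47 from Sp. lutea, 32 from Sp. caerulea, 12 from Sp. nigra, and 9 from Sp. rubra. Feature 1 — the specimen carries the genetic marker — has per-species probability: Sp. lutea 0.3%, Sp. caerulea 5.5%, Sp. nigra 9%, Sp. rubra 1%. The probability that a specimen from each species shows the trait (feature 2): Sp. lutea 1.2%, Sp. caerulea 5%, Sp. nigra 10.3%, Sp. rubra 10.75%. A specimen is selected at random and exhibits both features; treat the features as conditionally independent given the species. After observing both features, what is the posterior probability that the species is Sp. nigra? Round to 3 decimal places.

0.528

Compute prior × likelihood for every hypothesis:
  Sp. lutea: 0.47 × 0.003 × 0.012 = 0.00001692
  Sp. caerulea: 0.32 × 0.055 × 0.05 = 0.00088
  Sp. nigra: 0.12 × 0.09 × 0.103 = 0.0011124
  Sp. rubra: 0.09 × 0.01 × 0.1075 = 0.00009675
Normalizing constant = 0.00210607.
P(Sp. nigra | evidence) = 0.0011124 / 0.00210607 ≈ 0.528.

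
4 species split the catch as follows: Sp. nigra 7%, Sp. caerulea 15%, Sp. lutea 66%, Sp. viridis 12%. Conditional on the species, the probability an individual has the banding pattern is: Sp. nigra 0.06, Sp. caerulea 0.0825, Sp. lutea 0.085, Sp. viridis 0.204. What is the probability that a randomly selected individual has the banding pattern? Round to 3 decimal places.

0.097

By Bayes' rule, posterior ∝ prior × likelihood:
  Sp. nigra: 0.07 × 0.06 = 0.0042
  Sp. caerulea: 0.15 × 0.0825 = 0.012375
  Sp. lutea: 0.66 × 0.085 = 0.0561
  Sp. viridis: 0.12 × 0.204 = 0.02448
P(banded) = 0.0042 + 0.012375 + 0.0561 + 0.02448 = 0.097155 → 0.097.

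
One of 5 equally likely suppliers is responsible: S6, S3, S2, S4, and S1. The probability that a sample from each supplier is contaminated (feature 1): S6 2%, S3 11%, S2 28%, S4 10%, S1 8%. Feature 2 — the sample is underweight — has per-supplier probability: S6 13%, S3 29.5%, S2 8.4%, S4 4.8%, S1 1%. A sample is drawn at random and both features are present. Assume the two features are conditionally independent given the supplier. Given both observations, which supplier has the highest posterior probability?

Since the prior is uniform, the posterior is proportional to the likelihood:
  S6: 0.02 × 0.13 = 0.0026
  S3: 0.11 × 0.295 = 0.03245
  S2: 0.28 × 0.084 = 0.02352
  S4: 0.1 × 0.048 = 0.0048
  S1: 0.08 × 0.01 = 0.0008
Sum = 0.06417.
Largest term belongs to S3, so S3 is most probable.

S3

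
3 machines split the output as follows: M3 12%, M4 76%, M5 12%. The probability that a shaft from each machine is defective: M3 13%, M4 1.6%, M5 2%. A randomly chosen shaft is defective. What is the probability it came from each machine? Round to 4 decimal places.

M3 0.5172, M4 0.4032, M5 0.0796

Unnormalized posteriors (prior × likelihood):
  M3: 0.12 × 0.13 = 0.0156
  M4: 0.76 × 0.016 = 0.01216
  M5: 0.12 × 0.02 = 0.0024
Sum = 0.03016.
P(M3 | defective) = 0.0156/0.03016 ≈ 0.5172
P(M4 | defective) = 0.01216/0.03016 ≈ 0.4032
P(M5 | defective) = 0.0024/0.03016 ≈ 0.0796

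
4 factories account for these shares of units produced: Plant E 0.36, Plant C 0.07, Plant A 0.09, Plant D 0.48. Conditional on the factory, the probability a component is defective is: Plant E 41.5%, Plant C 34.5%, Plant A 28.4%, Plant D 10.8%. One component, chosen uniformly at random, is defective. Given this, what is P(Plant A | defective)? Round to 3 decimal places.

0.102

Unnormalized posteriors (prior × likelihood):
  Plant E: 0.36 × 0.415 = 0.1494
  Plant C: 0.07 × 0.345 = 0.02415
  Plant A: 0.09 × 0.284 = 0.02556
  Plant D: 0.48 × 0.108 = 0.05184
Sum = 0.25095.
P(Plant A | evidence) = 0.02556 / 0.25095 ≈ 0.102.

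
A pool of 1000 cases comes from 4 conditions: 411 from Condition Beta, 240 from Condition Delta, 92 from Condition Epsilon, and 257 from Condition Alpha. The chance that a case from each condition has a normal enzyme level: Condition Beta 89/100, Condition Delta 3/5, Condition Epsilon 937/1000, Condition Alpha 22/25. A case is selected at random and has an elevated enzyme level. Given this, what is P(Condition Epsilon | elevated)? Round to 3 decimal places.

0.033

Taking complements, P(elevated | each) = Condition Beta 0.11, Condition Delta 0.4, Condition Epsilon 0.063, Condition Alpha 0.12.
Compute prior × likelihood for every hypothesis:
  Condition Beta: 0.411 × 0.11 = 0.04521
  Condition Delta: 0.24 × 0.4 = 0.096
  Condition Epsilon: 0.092 × 0.063 = 0.005796
  Condition Alpha: 0.257 × 0.12 = 0.03084
Normalizing constant = 0.177846.
P(Condition Epsilon | evidence) = 0.005796 / 0.177846 ≈ 0.033.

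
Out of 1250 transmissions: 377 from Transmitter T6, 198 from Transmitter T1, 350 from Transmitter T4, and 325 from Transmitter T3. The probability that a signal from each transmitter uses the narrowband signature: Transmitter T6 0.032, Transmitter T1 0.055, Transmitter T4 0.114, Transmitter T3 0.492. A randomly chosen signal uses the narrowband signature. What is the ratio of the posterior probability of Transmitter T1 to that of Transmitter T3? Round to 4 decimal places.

0.0681

Unnormalized posteriors (prior × likelihood):
  Transmitter T6: 0.3016 × 0.032 = 0.0096512
  Transmitter T1: 0.1584 × 0.055 = 0.008712
  Transmitter T4: 0.28 × 0.114 = 0.03192
  Transmitter T3: 0.26 × 0.492 = 0.12792
Sum = 0.1782032.
The ratio is 0.008712 / 0.12792 (the normalizer cancels) = 0.0681.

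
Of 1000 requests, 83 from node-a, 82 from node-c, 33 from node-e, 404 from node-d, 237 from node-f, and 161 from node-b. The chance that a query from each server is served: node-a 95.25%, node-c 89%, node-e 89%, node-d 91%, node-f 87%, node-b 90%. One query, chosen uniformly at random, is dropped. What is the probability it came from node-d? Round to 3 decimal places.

Taking complements, P(dropped | each) = node-a 0.0475, node-c 0.11, node-e 0.11, node-d 0.09, node-f 0.13, node-b 0.1.
Compute prior × likelihood for every hypothesis:
  node-a: 0.083 × 0.0475 = 0.0039425
  node-c: 0.082 × 0.11 = 0.00902
  node-e: 0.033 × 0.11 = 0.00363
  node-d: 0.404 × 0.09 = 0.03636
  node-f: 0.237 × 0.13 = 0.03081
  node-b: 0.161 × 0.1 = 0.0161
Normalizing constant = 0.0998625.
P(node-d | evidence) = 0.03636 / 0.0998625 ≈ 0.364.

0.364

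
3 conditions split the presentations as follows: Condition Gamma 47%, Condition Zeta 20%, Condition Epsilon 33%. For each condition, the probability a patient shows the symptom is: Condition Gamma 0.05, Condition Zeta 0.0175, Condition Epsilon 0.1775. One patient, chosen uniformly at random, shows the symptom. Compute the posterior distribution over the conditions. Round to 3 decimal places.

Condition Gamma 0.275, Condition Zeta 0.041, Condition Epsilon 0.684

By Bayes' rule, posterior ∝ prior × likelihood:
  Condition Gamma: 0.47 × 0.05 = 0.0235
  Condition Zeta: 0.2 × 0.0175 = 0.0035
  Condition Epsilon: 0.33 × 0.1775 = 0.058575
Sum = 0.085575.
P(Condition Gamma | symptomatic) = 0.0235/0.085575 ≈ 0.275
P(Condition Zeta | symptomatic) = 0.0035/0.085575 ≈ 0.041
P(Condition Epsilon | symptomatic) = 0.058575/0.085575 ≈ 0.684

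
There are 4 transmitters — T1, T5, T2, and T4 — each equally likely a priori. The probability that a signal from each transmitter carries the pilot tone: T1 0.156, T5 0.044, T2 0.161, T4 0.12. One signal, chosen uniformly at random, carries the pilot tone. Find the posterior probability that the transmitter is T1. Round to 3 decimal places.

0.324

With a uniform prior (1/4 each), posterior ∝ likelihood:
  T1: 0.156
  T5: 0.044
  T2: 0.161
  T4: 0.12
Sum = 0.481.
P(T1 | evidence) = 0.156 / 0.481 ≈ 0.324.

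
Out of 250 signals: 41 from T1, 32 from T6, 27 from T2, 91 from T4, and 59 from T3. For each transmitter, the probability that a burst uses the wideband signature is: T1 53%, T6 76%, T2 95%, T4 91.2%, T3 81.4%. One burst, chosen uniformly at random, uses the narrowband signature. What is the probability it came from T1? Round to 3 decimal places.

0.408

Taking complements, P(narrowband | each) = T1 0.47, T6 0.24, T2 0.05, T4 0.088, T3 0.186.
Compute prior × likelihood for every hypothesis:
  T1: 0.164 × 0.47 = 0.07708
  T6: 0.128 × 0.24 = 0.03072
  T2: 0.108 × 0.05 = 0.0054
  T4: 0.364 × 0.088 = 0.032032
  T3: 0.236 × 0.186 = 0.043896
Total = 0.189128.
P(T1 | evidence) = 0.07708 / 0.189128 ≈ 0.408.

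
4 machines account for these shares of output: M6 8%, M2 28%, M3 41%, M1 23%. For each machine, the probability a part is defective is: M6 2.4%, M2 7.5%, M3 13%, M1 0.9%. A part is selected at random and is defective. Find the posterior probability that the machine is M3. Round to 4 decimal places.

Unnormalized posteriors (prior × likelihood):
  M6: 0.08 × 0.024 = 0.00192
  M2: 0.28 × 0.075 = 0.021
  M3: 0.41 × 0.13 = 0.0533
  M1: 0.23 × 0.009 = 0.00207
Sum = 0.07829.
P(M3 | evidence) = 0.0533 / 0.07829 ≈ 0.6808.

0.6808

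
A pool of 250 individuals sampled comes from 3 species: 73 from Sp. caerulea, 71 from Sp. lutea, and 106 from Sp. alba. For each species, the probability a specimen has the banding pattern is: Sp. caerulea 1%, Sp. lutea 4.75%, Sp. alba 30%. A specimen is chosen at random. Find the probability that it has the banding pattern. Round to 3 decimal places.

0.144

Compute prior × likelihood for every hypothesis:
  Sp. caerulea: 0.292 × 0.01 = 0.00292
  Sp. lutea: 0.284 × 0.0475 = 0.01349
  Sp. alba: 0.424 × 0.3 = 0.1272
P(banded) = 0.00292 + 0.01349 + 0.1272 = 0.14361 → 0.144.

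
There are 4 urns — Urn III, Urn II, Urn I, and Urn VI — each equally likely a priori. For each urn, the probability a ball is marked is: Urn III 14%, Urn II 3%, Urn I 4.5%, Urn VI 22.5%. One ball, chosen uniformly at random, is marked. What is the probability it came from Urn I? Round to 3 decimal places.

0.102

Since the prior is uniform, the posterior is proportional to the likelihood:
  Urn III: 0.14
  Urn II: 0.03
  Urn I: 0.045
  Urn VI: 0.225
Normalizing constant = 0.44.
P(Urn I | evidence) = 0.045 / 0.44 ≈ 0.102.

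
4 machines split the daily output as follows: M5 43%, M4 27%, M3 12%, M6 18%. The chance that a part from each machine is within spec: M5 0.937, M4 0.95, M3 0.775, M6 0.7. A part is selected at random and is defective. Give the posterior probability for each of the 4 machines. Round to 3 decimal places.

M5 0.223, M4 0.111, M3 0.222, M6 0.444

Taking complements, P(defective | each) = M5 0.063, M4 0.05, M3 0.225, M6 0.3.
Prior × likelihood for each hypothesis:
  M5: 0.43 × 0.063 = 0.02709
  M4: 0.27 × 0.05 = 0.0135
  M3: 0.12 × 0.225 = 0.027
  M6: 0.18 × 0.3 = 0.054
Sum = 0.12159.
P(M5 | defective) = 0.02709/0.12159 ≈ 0.223
P(M4 | defective) = 0.0135/0.12159 ≈ 0.111
P(M3 | defective) = 0.027/0.12159 ≈ 0.222
P(M6 | defective) = 0.054/0.12159 ≈ 0.444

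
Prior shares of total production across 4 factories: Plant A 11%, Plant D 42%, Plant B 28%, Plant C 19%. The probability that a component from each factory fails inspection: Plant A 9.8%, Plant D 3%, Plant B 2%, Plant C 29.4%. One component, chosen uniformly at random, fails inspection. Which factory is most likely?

Plant C

By Bayes' rule, posterior ∝ prior × likelihood:
  Plant A: 0.11 × 0.098 = 0.01078
  Plant D: 0.42 × 0.03 = 0.0126
  Plant B: 0.28 × 0.02 = 0.0056
  Plant C: 0.19 × 0.294 = 0.05586
Sum = 0.08484.
Largest term belongs to Plant C, so Plant C is most probable.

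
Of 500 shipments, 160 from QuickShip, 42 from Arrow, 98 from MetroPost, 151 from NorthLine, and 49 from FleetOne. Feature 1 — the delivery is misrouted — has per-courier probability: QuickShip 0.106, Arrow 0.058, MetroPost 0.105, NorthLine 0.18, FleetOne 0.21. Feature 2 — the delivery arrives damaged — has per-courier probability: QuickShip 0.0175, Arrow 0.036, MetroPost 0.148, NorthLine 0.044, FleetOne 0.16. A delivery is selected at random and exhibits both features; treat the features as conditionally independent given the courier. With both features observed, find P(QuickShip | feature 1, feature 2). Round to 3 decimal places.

0.062

Prior × likelihood for each hypothesis:
  QuickShip: 0.32 × 0.106 × 0.0175 = 0.0005936
  Arrow: 0.084 × 0.058 × 0.036 = 0.000175392
  MetroPost: 0.196 × 0.105 × 0.148 = 0.00304584
  NorthLine: 0.302 × 0.18 × 0.044 = 0.00239184
  FleetOne: 0.098 × 0.21 × 0.16 = 0.0032928
Total = 0.009499472.
P(QuickShip | evidence) = 0.0005936 / 0.009499472 ≈ 0.062.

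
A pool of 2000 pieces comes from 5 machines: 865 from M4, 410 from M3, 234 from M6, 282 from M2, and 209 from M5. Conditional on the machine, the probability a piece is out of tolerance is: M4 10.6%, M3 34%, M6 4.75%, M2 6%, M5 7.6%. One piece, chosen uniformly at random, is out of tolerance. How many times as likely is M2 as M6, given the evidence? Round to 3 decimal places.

1.522

By Bayes' rule, posterior ∝ prior × likelihood:
  M4: 0.4325 × 0.106 = 0.045845
  M3: 0.205 × 0.34 = 0.0697
  M6: 0.117 × 0.0475 = 0.0055575
  M2: 0.141 × 0.06 = 0.00846
  M5: 0.1045 × 0.076 = 0.007942
Sum = 0.1375045.
The ratio is 0.00846 / 0.0055575 (the normalizer cancels) = 1.522.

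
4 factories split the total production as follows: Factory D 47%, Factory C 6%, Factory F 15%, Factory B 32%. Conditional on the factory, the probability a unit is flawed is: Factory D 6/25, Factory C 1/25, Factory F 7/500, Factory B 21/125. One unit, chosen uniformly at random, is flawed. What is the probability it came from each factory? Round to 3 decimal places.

By Bayes' rule, posterior ∝ prior × likelihood:
  Factory D: 0.47 × 0.24 = 0.1128
  Factory C: 0.06 × 0.04 = 0.0024
  Factory F: 0.15 × 0.014 = 0.0021
  Factory B: 0.32 × 0.168 = 0.05376
Normalizing constant = 0.17106.
P(Factory D | flawed) = 0.1128/0.17106 ≈ 0.659
P(Factory C | flawed) = 0.0024/0.17106 ≈ 0.014
P(Factory F | flawed) = 0.0021/0.17106 ≈ 0.012
P(Factory B | flawed) = 0.05376/0.17106 ≈ 0.314

Factory D 0.659, Factory C 0.014, Factory F 0.012, Factory B 0.314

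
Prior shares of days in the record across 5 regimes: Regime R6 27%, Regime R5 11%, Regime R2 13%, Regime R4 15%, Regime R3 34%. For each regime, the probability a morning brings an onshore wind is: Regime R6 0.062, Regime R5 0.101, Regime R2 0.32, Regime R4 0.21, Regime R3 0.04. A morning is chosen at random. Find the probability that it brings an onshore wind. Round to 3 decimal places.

By Bayes' rule, posterior ∝ prior × likelihood:
  Regime R6: 0.27 × 0.062 = 0.01674
  Regime R5: 0.11 × 0.101 = 0.01111
  Regime R2: 0.13 × 0.32 = 0.0416
  Regime R4: 0.15 × 0.21 = 0.0315
  Regime R3: 0.34 × 0.04 = 0.0136
P(onshore) = 0.01674 + 0.01111 + 0.0416 + 0.0315 + 0.0136 = 0.11455 → 0.115.

0.115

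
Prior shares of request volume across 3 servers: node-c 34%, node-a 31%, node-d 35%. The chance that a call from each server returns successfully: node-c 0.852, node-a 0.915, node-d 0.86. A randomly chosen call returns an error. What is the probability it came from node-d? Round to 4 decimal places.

Taking complements, P(error | each) = node-c 0.148, node-a 0.085, node-d 0.14.
By Bayes' rule, posterior ∝ prior × likelihood:
  node-c: 0.34 × 0.148 = 0.05032
  node-a: 0.31 × 0.085 = 0.02635
  node-d: 0.35 × 0.14 = 0.049
Total = 0.12567.
P(node-d | evidence) = 0.049 / 0.12567 ≈ 0.3899.

0.3899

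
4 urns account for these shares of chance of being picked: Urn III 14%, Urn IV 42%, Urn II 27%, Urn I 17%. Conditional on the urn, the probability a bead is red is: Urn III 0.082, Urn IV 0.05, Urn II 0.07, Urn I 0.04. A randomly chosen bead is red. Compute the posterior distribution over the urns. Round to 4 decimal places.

Prior × likelihood for each hypothesis:
  Urn III: 0.14 × 0.082 = 0.01148
  Urn IV: 0.42 × 0.05 = 0.021
  Urn II: 0.27 × 0.07 = 0.0189
  Urn I: 0.17 × 0.04 = 0.0068
Normalizing constant = 0.05818.
P(Urn III | red) = 0.01148/0.05818 ≈ 0.1973
P(Urn IV | red) = 0.021/0.05818 ≈ 0.3609
P(Urn II | red) = 0.0189/0.05818 ≈ 0.3249
P(Urn I | red) = 0.0068/0.05818 ≈ 0.1169
(Check: 0.1973+0.3609+0.3249+0.1169 = 1.0000.)

Urn III 0.1973, Urn IV 0.3609, Urn II 0.3249, Urn I 0.1169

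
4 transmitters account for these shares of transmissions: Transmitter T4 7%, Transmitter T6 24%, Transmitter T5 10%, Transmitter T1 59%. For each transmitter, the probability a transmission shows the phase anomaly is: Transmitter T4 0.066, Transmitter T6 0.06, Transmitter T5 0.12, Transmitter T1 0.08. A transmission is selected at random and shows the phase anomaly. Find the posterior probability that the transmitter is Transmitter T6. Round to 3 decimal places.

Prior × likelihood for each hypothesis:
  Transmitter T4: 0.07 × 0.066 = 0.00462
  Transmitter T6: 0.24 × 0.06 = 0.0144
  Transmitter T5: 0.1 × 0.12 = 0.012
  Transmitter T1: 0.59 × 0.08 = 0.0472
Sum = 0.07822.
P(Transmitter T6 | evidence) = 0.0144 / 0.07822 ≈ 0.184.

0.184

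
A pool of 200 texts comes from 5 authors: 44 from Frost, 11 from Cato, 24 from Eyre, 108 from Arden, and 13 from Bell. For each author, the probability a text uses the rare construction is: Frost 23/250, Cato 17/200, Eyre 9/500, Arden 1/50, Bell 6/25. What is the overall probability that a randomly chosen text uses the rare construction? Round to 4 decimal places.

0.0535

Unnormalized posteriors (prior × likelihood):
  Frost: 0.22 × 0.092 = 0.02024
  Cato: 0.055 × 0.085 = 0.004675
  Eyre: 0.12 × 0.018 = 0.00216
  Arden: 0.54 × 0.02 = 0.0108
  Bell: 0.065 × 0.24 = 0.0156
P(rare-form) = 0.02024 + 0.004675 + 0.00216 + 0.0108 + 0.0156 = 0.053475 → 0.0535.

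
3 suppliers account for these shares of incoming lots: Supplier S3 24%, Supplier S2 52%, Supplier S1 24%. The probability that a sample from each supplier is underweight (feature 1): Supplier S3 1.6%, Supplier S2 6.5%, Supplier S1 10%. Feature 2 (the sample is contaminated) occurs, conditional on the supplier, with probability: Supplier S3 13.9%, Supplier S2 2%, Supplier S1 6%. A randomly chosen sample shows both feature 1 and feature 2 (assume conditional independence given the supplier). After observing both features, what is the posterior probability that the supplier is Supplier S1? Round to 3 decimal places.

Unnormalized posteriors (prior × likelihood):
  Supplier S3: 0.24 × 0.016 × 0.139 = 0.00053376
  Supplier S2: 0.52 × 0.065 × 0.02 = 0.000676
  Supplier S1: 0.24 × 0.1 × 0.06 = 0.00144
Sum = 0.00264976.
P(Supplier S1 | evidence) = 0.00144 / 0.00264976 ≈ 0.543.

0.543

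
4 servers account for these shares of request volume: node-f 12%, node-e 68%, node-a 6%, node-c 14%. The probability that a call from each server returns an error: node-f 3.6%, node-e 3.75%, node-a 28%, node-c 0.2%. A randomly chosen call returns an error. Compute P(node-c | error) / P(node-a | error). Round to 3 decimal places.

0.017

Unnormalized posteriors (prior × likelihood):
  node-f: 0.12 × 0.036 = 0.00432
  node-e: 0.68 × 0.0375 = 0.0255
  node-a: 0.06 × 0.28 = 0.0168
  node-c: 0.14 × 0.002 = 0.00028
Total = 0.0469.
The ratio is 0.00028 / 0.0168 (the normalizer cancels) = 0.017.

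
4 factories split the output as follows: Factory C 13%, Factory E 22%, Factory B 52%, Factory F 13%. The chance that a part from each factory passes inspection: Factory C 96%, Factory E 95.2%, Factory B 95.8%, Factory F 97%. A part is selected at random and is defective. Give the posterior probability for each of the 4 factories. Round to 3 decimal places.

Taking complements, P(defective | each) = Factory C 0.04, Factory E 0.048, Factory B 0.042, Factory F 0.03.
Prior × likelihood for each hypothesis:
  Factory C: 0.13 × 0.04 = 0.0052
  Factory E: 0.22 × 0.048 = 0.01056
  Factory B: 0.52 × 0.042 = 0.02184
  Factory F: 0.13 × 0.03 = 0.0039
Total = 0.0415.
P(Factory C | defective) = 0.0052/0.0415 ≈ 0.125
P(Factory E | defective) = 0.01056/0.0415 ≈ 0.254
P(Factory B | defective) = 0.02184/0.0415 ≈ 0.526
P(Factory F | defective) = 0.0039/0.0415 ≈ 0.094

Factory C 0.125, Factory E 0.254, Factory B 0.526, Factory F 0.094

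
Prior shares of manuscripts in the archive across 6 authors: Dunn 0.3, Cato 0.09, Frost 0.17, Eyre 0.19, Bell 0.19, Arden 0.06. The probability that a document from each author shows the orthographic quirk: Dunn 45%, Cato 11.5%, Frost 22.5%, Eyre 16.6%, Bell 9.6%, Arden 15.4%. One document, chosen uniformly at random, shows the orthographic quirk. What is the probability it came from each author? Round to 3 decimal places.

Dunn 0.556, Cato 0.043, Frost 0.158, Eyre 0.130, Bell 0.075, Arden 0.038

Prior × likelihood for each hypothesis:
  Dunn: 0.3 × 0.45 = 0.135
  Cato: 0.09 × 0.115 = 0.01035
  Frost: 0.17 × 0.225 = 0.03825
  Eyre: 0.19 × 0.166 = 0.03154
  Bell: 0.19 × 0.096 = 0.01824
  Arden: 0.06 × 0.154 = 0.00924
Total = 0.24262.
P(Dunn | quirk) = 0.135/0.24262 ≈ 0.556
P(Cato | quirk) = 0.01035/0.24262 ≈ 0.043
P(Frost | quirk) = 0.03825/0.24262 ≈ 0.158
P(Eyre | quirk) = 0.03154/0.24262 ≈ 0.130
P(Bell | quirk) = 0.01824/0.24262 ≈ 0.075
P(Arden | quirk) = 0.00924/0.24262 ≈ 0.038
(Check: 0.556+0.043+0.158+0.130+0.075+0.038 = 1.000.)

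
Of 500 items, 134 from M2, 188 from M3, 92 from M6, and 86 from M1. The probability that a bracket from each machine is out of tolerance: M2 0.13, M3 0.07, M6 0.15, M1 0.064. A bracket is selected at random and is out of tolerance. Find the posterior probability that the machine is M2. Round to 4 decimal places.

0.3492

Prior × likelihood for each hypothesis:
  M2: 0.268 × 0.13 = 0.03484
  M3: 0.376 × 0.07 = 0.02632
  M6: 0.184 × 0.15 = 0.0276
  M1: 0.172 × 0.064 = 0.011008
Sum = 0.099768.
P(M2 | evidence) = 0.03484 / 0.099768 ≈ 0.3492.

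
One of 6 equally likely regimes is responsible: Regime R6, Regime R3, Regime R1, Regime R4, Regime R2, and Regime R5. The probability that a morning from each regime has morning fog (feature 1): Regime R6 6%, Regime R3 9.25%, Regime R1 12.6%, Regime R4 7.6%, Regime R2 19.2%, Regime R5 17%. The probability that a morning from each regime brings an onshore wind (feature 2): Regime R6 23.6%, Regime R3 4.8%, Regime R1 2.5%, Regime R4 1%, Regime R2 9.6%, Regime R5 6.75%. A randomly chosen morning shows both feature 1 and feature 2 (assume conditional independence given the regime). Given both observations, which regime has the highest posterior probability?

Since the prior is uniform, the posterior is proportional to the likelihood:
  Regime R6: 0.06 × 0.236 = 0.01416
  Regime R3: 0.0925 × 0.048 = 0.00444
  Regime R1: 0.126 × 0.025 = 0.00315
  Regime R4: 0.076 × 0.01 = 0.00076
  Regime R2: 0.192 × 0.096 = 0.018432
  Regime R5: 0.17 × 0.0675 = 0.011475
Sum = 0.052417.
Largest term belongs to Regime R2, so Regime R2 is most probable.

Regime R2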